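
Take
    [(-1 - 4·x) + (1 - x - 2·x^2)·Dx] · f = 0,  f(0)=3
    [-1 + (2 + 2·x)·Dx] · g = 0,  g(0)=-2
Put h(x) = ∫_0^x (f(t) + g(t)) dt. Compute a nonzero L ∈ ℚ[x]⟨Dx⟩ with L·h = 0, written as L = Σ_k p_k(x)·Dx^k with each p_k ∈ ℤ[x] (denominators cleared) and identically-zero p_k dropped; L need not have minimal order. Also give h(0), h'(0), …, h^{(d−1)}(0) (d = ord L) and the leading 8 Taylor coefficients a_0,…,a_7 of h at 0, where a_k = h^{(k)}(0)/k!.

f: a_k = 3, 3, 9, 15, 33, 63, 129, 255, …
g: a_k = -2, -1, 1/4, -1/8, 5/64, -7/128, 21/512, -33/1024, …
h₀=f+g: left-lcm gives L₀, ord ≤ 2.
∫: right-multiply L₀ by Dx.
L = (-13 - 26·x - 40·x^2)·Dx + (25 + 69·x + 144·x^2 + 100·x^3)·Dx^2 + (-2 - 20·x + 6·x^2 + 64·x^3 + 40·x^4)·Dx^3  (order 3).
h: a_k = 0, 1, 1, 37/12, 119/32, 2117/320, 8057/768, 66069/3584, …
ICs: h(0) = 0, h′(0) = 1, h′′(0) = 2.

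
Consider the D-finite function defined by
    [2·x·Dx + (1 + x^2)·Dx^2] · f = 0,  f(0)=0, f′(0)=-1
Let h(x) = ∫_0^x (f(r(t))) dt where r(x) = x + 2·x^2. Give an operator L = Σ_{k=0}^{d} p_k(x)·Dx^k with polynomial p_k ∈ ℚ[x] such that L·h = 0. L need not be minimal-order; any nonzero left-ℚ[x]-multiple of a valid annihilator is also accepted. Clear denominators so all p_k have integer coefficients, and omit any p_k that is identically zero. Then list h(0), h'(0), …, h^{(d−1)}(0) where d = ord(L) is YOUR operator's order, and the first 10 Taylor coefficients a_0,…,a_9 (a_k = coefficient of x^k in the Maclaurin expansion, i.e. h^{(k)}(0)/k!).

f: a_k = 0, -1, 0, 1/3, 0, -1/5, 0, 1/7, 0, -1/9, …
Change of var in L_f (x↦r) gives L₀.
h=∫h₀ ⇒ L = L₀·Dx.
L = (-4 + 2·x + 16·x^2 + 48·x^3 + 48·x^4)·Dx^2 + (1 + 4·x + x^2 + 8·x^3 + 20·x^4 + 16·x^5)·Dx^3  (order 3).
h: a_k = 0, 0, -1/2, -2/3, 1/12, 2/5, 19/30, 2/21, -55/56, -14/9, …
ICs: h(0) = 0, h′(0) = 0, h′′(0) = -1.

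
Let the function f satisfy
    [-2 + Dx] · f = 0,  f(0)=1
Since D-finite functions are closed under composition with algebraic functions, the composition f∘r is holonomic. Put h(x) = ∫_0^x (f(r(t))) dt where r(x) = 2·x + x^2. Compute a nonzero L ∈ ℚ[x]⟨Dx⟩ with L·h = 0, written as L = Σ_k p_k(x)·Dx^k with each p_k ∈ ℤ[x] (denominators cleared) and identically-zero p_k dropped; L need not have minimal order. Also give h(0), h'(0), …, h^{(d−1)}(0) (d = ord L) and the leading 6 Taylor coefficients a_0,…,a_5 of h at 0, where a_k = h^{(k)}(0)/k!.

L = (-4 - 4·x)·Dx + Dx^2  (order 2).
h: a_k = 0, 1, 2, 10/3, 14/3, 86/15, …
ICs: h(0) = 0, h′(0) = 1.

f: a_k = 1, 2, 2, 4/3, 2/3, 4/15, …
L₀ from L_f via x↦r, Dx↦r'^{-1}Dx.
Integrate: L := L₀·Dx.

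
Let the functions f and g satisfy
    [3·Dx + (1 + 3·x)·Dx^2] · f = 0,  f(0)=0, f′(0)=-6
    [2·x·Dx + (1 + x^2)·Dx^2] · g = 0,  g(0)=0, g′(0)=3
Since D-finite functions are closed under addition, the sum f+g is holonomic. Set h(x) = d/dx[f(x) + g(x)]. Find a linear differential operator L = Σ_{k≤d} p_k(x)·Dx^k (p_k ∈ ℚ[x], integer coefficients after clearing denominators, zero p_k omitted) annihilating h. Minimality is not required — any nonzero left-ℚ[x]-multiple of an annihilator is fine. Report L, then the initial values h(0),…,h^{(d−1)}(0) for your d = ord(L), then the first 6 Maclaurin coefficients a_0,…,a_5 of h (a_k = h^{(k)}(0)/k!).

f: a_k = 0, -6, 9, -18, 81/2, -486/5, …
g: a_k = 0, 3, 0, -1, 0, 3/5, …
L₀ := lclm(L_f,L_g); ord L₀ ≤ 2+2.
Differentiate: ansatz ord ≤ ord L₀ ⇒ L.
L = (-6 - 54·x + 18·x^2 + 18·x^3) + (-20 - 12·x - 48·x^2 + 36·x^3 + 36·x^4)·Dx + (-3 - 7·x + 6·x^2 + 2·x^3 + 9·x^4 + 9·x^5)·Dx^2  (order 2).
h: a_k = -3, 18, -57, 162, -483, 1458, …
ICs: h(0) = -3, h′(0) = 18.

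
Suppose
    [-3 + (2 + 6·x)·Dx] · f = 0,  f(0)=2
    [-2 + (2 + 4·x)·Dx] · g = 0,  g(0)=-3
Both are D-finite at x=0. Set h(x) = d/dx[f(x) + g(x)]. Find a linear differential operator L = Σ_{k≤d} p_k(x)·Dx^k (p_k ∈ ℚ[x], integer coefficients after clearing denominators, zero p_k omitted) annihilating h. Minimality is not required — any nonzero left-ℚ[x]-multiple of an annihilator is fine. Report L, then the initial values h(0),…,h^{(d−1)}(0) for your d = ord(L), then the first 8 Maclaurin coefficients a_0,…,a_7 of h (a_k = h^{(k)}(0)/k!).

L = -9 + (-15 - 36·x)·Dx + (-2 - 10·x - 12·x^2)·Dx^2  (order 2).
h: a_k = 0, -3/2, 45/8, -285/16, 6825/128, -39879/256, 460845/1024, -2649933/2048, …
ICs: h(0) = 0, h′(0) = -3/2.

f: a_k = 2, 3, -9/4, 27/8, -405/64, 1701/128, -15309/512, 72171/1024, …
g: a_k = -3, -3, 3/2, -3/2, 15/8, -21/8, 63/16, -99/16, …
L₀ := lclm(L_f,L_g); ord L₀ ≤ 1+1.
Derive L from L₀ (diff closure).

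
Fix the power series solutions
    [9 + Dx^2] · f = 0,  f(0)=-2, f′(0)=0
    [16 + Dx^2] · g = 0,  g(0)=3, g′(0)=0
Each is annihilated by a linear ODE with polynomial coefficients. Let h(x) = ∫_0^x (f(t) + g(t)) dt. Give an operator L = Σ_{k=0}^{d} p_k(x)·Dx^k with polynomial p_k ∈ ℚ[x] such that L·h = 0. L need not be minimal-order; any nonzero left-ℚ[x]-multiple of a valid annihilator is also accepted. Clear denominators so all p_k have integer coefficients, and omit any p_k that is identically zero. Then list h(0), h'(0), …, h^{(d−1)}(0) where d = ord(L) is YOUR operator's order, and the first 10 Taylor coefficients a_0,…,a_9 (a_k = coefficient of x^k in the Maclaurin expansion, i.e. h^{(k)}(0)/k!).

L = 144·Dx + 25·Dx^3 + Dx^5  (order 5).
h: a_k = 0, 1, 0, -5, 0, 101/20, 0, -361/168, 0, 30581/60480, …
ICs: h(0) = 0, h′(0) = 1, h′′(0) = 0, h′′′(0) = -30, h′′′′(0) = 0.

f: a_k = -2, 0, 9, 0, -27/4, 0, 81/40, 0, -729/2240, 0, …
g: a_k = 3, 0, -24, 0, 32, 0, -256/15, 0, 512/105, 0, …
Weyl lclm of L_f,L_g ⇒ L₀ (ord ≤ 4).
h=∫h₀ ⇒ L = L₀·Dx.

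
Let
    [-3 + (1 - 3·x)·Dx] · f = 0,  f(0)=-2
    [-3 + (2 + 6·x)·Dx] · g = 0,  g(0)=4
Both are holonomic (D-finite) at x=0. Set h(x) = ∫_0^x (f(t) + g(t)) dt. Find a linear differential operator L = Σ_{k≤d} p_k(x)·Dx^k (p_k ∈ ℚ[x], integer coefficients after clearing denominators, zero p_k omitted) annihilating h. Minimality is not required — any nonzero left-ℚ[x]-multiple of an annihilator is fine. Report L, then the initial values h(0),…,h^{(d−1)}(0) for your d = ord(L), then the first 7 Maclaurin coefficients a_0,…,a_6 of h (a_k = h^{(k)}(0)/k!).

L = (-45 - 81·x)·Dx + (27 + 126·x + 243·x^2)·Dx^2 + (-2 - 18·x + 18·x^2 + 162·x^3)·Dx^3  (order 3).
h: a_k = 0, 2, 0, -15/2, -189/16, -5589/160, -9801/128, …
ICs: h(0) = 0, h′(0) = 2, h′′(0) = 0.

f: a_k = -2, -6, -18, -54, -162, -486, -1458, …
g: a_k = 4, 6, -9/2, 27/4, -405/32, 1701/64, -15309/256, …
f+g: L₀ = lclm(L_f,L_g), ord ≤ 1+1.
Integrate: L := L₀·Dx.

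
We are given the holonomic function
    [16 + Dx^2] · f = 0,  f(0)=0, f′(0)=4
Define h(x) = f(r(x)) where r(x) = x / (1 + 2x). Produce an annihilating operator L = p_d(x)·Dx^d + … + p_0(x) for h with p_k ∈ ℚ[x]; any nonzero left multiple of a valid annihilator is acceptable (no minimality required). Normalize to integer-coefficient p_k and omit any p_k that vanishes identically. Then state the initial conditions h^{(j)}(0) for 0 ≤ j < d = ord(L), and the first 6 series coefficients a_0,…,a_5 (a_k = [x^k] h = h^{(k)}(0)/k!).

L = 16 + (4 + 24·x + 48·x^2 + 32·x^3)·Dx + (1 + 8·x + 24·x^2 + 32·x^3 + 16·x^4)·Dx^2  (order 2).
h: a_k = 0, 4, -8, 16/3, 32, -2752/15, …
ICs: h(0) = 0, h′(0) = 4.

f: a_k = 0, 4, 0, -32/3, 0, 128/15, …
Substitute x→r, Dx→(1/r')Dx; clear ⇒ L₀.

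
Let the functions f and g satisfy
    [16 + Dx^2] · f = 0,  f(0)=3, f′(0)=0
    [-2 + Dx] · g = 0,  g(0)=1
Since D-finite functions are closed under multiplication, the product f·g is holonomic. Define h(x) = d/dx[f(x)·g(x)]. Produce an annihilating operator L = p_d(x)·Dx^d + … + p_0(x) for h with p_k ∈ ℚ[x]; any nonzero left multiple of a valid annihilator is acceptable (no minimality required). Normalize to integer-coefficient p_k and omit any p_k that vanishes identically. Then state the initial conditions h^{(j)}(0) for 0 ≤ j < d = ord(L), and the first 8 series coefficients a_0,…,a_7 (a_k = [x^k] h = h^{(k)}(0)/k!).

L = 20 - 4·Dx + Dx^2  (order 2).
h: a_k = 6, -36, -132, -56, 164, 936/5, 232/15, -8432/105, …
ICs: h(0) = 6, h′(0) = -36.

f: a_k = 3, 0, -24, 0, 32, 0, -256/15, 0, …
g: a_k = 1, 2, 2, 4/3, 2/3, 4/15, 4/45, 8/315, …
Sym-product of L_f,L_g gives L₀ (≤ ord 2).
Derive L from L₀ (diff closure).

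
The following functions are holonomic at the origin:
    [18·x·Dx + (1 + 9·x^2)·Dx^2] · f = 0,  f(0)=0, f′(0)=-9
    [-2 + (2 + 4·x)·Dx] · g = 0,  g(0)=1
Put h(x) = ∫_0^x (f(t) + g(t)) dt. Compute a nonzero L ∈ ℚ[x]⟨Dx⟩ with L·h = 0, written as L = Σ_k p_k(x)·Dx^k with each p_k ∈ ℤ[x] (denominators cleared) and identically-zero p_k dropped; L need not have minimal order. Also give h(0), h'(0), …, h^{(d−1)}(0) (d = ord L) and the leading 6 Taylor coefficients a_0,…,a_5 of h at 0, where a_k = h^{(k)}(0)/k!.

f: a_k = 0, -9, 0, 27, 0, -729/5, …
g: a_k = 1, 1, -1/2, 1/2, -5/8, 7/8, …
h₀=f+g: left-lcm gives L₀, ord ≤ 3.
Integrate: L := L₀·Dx.
L = (-36 - 180·x + 972·x^2 + 972·x^3)·Dx^2 + (-42 - 144·x + 720·x^2 + 3888·x^3 + 3402·x^4)·Dx^3 + (-2 + 32·x + 108·x^2 + 396·x^3 + 1134·x^4 + 972·x^5)·Dx^4  (order 4).
h: a_k = 0, 1, -4, -1/6, 55/8, -1/8, …
ICs: h(0) = 0, h′(0) = 1, h′′(0) = -8, h′′′(0) = -1.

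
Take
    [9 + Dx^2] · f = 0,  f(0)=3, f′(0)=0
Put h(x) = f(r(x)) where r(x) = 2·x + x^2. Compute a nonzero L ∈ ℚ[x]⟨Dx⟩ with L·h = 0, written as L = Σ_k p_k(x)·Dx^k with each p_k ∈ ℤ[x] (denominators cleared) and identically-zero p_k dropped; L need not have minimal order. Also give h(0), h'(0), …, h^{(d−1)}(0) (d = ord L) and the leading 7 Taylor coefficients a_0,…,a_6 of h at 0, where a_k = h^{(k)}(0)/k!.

L = (36 + 108·x + 108·x^2 + 36·x^3) - Dx + (1 + x)·Dx^2  (order 2).
h: a_k = 3, 0, -54, -54, 297/2, 324, 243/5, …
ICs: h(0) = 3, h′(0) = 0.

f: a_k = 3, 0, -27/2, 0, 81/8, 0, -243/80, …
L₀ from L_f via x↦r, Dx↦r'^{-1}Dx.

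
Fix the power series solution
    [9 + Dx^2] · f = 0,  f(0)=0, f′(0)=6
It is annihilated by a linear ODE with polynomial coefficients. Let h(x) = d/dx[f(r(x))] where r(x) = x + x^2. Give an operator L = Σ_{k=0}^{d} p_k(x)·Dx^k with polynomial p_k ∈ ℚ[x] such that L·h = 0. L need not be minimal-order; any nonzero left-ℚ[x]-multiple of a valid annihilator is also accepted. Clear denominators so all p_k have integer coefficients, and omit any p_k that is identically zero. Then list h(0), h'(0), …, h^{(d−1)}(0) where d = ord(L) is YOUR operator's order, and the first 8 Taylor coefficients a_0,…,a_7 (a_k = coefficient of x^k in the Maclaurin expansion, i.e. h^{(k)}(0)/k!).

f: a_k = 0, 6, 0, -9, 0, 81/20, 0, -243/280, …
h₀=f(r): pull back L_f along r ⇒ L₀.
h=h₀': d/dx-closure on L₀ ⇒ L.
L = (21 + 72·x + 216·x^2 + 288·x^3 + 144·x^4) + (-6 - 12·x)·Dx + (1 + 4·x + 4·x^2)·Dx^2  (order 2).
h: a_k = 6, 12, -27, -108, -459/4, 135/2, 11097/40, 1377/5, …
ICs: h(0) = 6, h′(0) = 12.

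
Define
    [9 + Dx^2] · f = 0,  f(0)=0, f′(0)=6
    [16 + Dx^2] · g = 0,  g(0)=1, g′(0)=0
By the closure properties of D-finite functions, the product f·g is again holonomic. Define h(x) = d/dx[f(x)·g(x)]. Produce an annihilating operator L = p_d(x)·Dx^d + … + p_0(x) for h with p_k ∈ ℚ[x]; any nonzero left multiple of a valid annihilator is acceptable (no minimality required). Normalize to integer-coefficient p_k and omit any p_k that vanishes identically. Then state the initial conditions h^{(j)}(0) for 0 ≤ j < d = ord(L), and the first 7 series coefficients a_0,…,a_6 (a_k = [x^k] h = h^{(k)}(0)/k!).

f: a_k = 0, 6, 0, -9, 0, 81/20, 0, …
g: a_k = 1, 0, -8, 0, 32/3, 0, -256/45, …
Sym-product of L_f,L_g gives L₀ (≤ ord 4).
h=h₀': d/dx-closure on L₀ ⇒ L.
L = 49 + 50·Dx^2 + Dx^4  (order 4).
h: a_k = 6, 0, -171, 0, 2801/4, 0, -137257/120, …
ICs: h(0) = 6, h′(0) = 0, h′′(0) = -342, h′′′(0) = 0.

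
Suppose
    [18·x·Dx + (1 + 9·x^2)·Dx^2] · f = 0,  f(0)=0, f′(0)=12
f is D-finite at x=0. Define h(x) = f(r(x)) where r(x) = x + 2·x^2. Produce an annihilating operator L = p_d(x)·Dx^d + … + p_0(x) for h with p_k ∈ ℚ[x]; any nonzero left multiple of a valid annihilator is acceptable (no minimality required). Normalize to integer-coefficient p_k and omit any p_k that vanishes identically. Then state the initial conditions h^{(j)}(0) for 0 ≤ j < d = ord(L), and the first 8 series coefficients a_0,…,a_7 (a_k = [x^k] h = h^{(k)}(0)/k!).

L = (-4 + 18·x + 144·x^2 + 432·x^3 + 432·x^4)·Dx + (1 + 4·x + 9·x^2 + 72·x^3 + 180·x^4 + 144·x^5)·Dx^2  (order 2).
h: a_k = 0, 12, 24, -36, -216, -1188/5, 1656, 45684/7, …
ICs: h(0) = 0, h′(0) = 12.

f: a_k = 0, 12, 0, -36, 0, 972/5, 0, -8748/7, …
h₀=f(r): pull back L_f along r ⇒ L₀.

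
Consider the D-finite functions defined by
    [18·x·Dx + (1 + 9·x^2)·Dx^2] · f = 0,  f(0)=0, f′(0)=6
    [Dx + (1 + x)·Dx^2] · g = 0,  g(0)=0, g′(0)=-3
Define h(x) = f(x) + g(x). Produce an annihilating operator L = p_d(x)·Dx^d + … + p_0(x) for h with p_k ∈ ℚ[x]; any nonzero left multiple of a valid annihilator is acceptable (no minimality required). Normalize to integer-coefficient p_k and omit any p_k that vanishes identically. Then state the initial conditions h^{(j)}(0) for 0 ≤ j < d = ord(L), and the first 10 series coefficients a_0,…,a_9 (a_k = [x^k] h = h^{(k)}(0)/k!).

L = (-18 - 54·x + 486·x^2 + 162·x^3)·Dx + (-20 - 36·x + 432·x^2 + 972·x^3 + 324·x^4)·Dx^2 + (-1 + 17·x + 18·x^2 + 162·x^3 + 243·x^4 + 81·x^5)·Dx^3  (order 3).
h: a_k = 0, 3, 3/2, -19, 3/4, 483/5, 1/2, -4377/7, 3/8, 13121/3, …
ICs: h(0) = 0, h′(0) = 3, h′′(0) = 3.

f: a_k = 0, 6, 0, -18, 0, 486/5, 0, -4374/7, 0, 4374, …
g: a_k = 0, -3, 3/2, -1, 3/4, -3/5, 1/2, -3/7, 3/8, -1/3, …
f+g: L₀ = lclm(L_f,L_g), ord ≤ 2+2.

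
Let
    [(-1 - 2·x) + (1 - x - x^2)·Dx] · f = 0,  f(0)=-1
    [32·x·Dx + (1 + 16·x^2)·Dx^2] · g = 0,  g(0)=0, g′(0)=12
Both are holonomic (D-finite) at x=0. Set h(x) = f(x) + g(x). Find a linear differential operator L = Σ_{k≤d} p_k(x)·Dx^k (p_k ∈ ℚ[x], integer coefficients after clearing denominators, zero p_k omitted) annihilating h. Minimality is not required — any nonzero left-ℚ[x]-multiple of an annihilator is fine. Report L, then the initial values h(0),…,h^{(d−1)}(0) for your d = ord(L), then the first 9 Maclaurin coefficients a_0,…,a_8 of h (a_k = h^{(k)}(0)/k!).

f: a_k = -1, -1, -2, -3, -5, -8, -13, -21, -34, …
g: a_k = 0, 12, 0, -64, 0, 3072/5, 0, -49152/7, 0, …
Weyl lclm of L_f,L_g ⇒ L₀ (ord ≤ 3).
L = (-64 + 256·x + 3904·x^2 + 6912·x^3 + 9696·x^4 + 1536·x^6)·Dx + (25 + 24·x - 542·x^2 + 780·x^3 + 6800·x^4 + 6560·x^5 + 768·x^6 + 1536·x^7)·Dx^2 + (-2 - 17·x - 62·x^2 - 202·x^3 - 445·x^4 + 1136·x^5 + 576·x^6 + 256·x^7 + 256·x^8)·Dx^3  (order 3).
h: a_k = -1, 11, -2, -67, -5, 3032/5, -13, -49299/7, -34, …
ICs: h(0) = -1, h′(0) = 11, h′′(0) = -4.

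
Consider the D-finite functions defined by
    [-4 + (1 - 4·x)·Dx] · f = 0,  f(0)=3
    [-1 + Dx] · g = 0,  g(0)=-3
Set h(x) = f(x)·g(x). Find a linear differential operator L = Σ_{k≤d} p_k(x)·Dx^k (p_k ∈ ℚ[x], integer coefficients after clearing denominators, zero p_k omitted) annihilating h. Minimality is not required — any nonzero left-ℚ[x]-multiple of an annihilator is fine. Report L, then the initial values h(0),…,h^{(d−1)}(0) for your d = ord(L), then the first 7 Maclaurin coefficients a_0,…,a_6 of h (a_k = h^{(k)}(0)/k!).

f: a_k = 3, 12, 48, 192, 768, 3072, 12288, …
g: a_k = -3, -3, -3/2, -1/2, -1/8, -1/40, -1/240, …
h₀=f·g: eliminate ⇒ L₀, order ≤ 1·1.
L = (5 - 4·x) + (-1 + 4·x)·Dx  (order 1).
h: a_k = -9, -45, -369/2, -1479/2, -23667/8, -473343/40, -757349/16, …
ICs: h(0) = -9.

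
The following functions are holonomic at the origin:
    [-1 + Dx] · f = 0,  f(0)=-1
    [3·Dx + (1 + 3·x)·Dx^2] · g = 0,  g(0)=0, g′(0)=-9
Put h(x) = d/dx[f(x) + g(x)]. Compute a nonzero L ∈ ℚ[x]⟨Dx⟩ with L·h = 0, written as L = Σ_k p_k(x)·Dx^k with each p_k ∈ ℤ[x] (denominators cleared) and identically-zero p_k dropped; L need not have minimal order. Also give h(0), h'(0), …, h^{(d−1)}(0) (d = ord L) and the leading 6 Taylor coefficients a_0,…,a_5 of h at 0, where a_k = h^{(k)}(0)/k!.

L = (-21 - 9·x) + (17 - 6·x - 9·x^2)·Dx + (4 + 15·x + 9·x^2)·Dx^2  (order 2).
h: a_k = -10, 26, -163/2, 1457/6, -17497/24, 262439/120, …
ICs: h(0) = -10, h′(0) = 26.

f: a_k = -1, -1, -1/2, -1/6, -1/24, -1/120, …
g: a_k = 0, -9, 27/2, -27, 243/4, -729/5, …
L₀ := lclm(L_f,L_g); ord L₀ ≤ 1+2.
h₀' ⇒ L via d/dx closure of L₀.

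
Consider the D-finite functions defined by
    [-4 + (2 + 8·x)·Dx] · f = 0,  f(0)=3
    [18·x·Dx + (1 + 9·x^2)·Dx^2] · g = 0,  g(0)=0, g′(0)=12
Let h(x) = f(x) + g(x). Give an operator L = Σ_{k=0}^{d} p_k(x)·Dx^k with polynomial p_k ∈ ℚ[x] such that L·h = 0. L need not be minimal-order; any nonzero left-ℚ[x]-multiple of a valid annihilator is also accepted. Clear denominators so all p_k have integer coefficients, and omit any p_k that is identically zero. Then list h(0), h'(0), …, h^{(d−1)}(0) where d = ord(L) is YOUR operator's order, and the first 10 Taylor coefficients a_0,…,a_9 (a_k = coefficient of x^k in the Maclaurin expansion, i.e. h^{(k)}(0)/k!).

L = (-18 - 180·x + 486·x^2 + 972·x^3)·Dx + (-15 - 72·x - 9·x^2 + 1944·x^3 + 3402·x^4)·Dx^2 + (-1 + 5·x + 54·x^2 + 153·x^3 + 567·x^4 + 972·x^5)·Dx^3  (order 3).
h: a_k = 3, 18, -6, -24, -30, 1392/5, -252, -3204/7, -2574, 17328, …
ICs: h(0) = 3, h′(0) = 18, h′′(0) = -12.

f: a_k = 3, 6, -6, 12, -30, 84, -252, 792, -2574, 8580, …
g: a_k = 0, 12, 0, -36, 0, 972/5, 0, -8748/7, 0, 8748, …
Sum ⇒ L₀ = lclm(L_f,L_g) in ℚ(x)⟨Dx⟩.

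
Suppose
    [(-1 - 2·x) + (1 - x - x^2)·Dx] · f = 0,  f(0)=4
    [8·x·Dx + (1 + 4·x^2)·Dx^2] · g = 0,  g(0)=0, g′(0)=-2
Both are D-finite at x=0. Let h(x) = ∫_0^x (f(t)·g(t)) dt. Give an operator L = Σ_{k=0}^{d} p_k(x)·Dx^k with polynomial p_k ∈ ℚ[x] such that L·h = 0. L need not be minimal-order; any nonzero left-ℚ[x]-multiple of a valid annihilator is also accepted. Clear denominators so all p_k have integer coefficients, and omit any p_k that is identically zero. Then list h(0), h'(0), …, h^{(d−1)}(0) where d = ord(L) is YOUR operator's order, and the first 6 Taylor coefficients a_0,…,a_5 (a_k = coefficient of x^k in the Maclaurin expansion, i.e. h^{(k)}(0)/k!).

f: a_k = 4, 4, 8, 12, 20, 32, …
g: a_k = 0, -2, 0, 8/3, 0, -32/5, …
h₀=f·g: eliminate ⇒ L₀, order ≤ 1·2.
∫: right-multiply L₀ by Dx.
L = (2 + 8·x + 24·x^2)·Dx + (2 - 4·x + 16·x^2 + 24·x^3)·Dx^2 + (-1 + x - 3·x^2 + 4·x^3 + 4·x^4)·Dx^3  (order 3).
h: a_k = 0, 0, -4, -8/3, -4/3, -8/3, …
ICs: h(0) = 0, h′(0) = 0, h′′(0) = -8.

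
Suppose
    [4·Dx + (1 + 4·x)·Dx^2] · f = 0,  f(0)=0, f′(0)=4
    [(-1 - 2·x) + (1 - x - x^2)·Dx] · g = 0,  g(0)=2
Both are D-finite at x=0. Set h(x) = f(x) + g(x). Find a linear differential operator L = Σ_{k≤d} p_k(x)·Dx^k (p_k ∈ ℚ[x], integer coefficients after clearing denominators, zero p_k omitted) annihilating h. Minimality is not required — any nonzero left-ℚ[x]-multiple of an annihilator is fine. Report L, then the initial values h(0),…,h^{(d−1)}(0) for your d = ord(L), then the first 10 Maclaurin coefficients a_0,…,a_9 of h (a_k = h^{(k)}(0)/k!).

L = (-100 - 272·x - 392·x^2 - 144·x^3 - 96·x^4)·Dx + (7 - 96·x - 434·x^2 - 540·x^3 - 304·x^4 - 160·x^5)·Dx^2 + (4 + 25·x + 28·x^2 - 46·x^3 - 73·x^4 - 76·x^5 - 32·x^6)·Dx^3  (order 3).
h: a_k = 2, 6, -4, 82/3, -54, 1104/5, -1970/3, 16678/7, -8124, 263134/9, …
ICs: h(0) = 2, h′(0) = 6, h′′(0) = -8.

f: a_k = 0, 4, -8, 64/3, -64, 1024/5, -2048/3, 16384/7, -8192, 262144/9, …
g: a_k = 2, 2, 4, 6, 10, 16, 26, 42, 68, 110, …
Weyl lclm of L_f,L_g ⇒ L₀ (ord ≤ 3).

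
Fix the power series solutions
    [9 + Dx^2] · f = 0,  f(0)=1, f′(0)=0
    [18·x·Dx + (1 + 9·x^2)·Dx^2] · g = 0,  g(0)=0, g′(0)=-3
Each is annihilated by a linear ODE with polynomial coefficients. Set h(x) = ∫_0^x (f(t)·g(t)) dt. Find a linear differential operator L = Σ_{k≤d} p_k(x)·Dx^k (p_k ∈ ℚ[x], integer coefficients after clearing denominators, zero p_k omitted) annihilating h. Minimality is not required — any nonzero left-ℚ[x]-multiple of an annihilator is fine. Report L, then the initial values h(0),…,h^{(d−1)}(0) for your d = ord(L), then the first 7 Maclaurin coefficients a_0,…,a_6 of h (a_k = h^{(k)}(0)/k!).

f: a_k = 1, 0, -9/2, 0, 27/8, 0, -81/80, …
g: a_k = 0, -3, 0, 9, 0, -243/5, 0, …
L₀ := L_f ⊗_s L_g (sym. prod.), ord ≤ 4.
Integrate: L := L₀·Dx.
L = (810 + 18954·x^2 + 72171·x^4 + 236196·x^6 + 531441·x^8)·Dx + (972·x + 14580·x^3 + 78732·x^5 + 236196·x^7)·Dx^2 + (108 + 2592·x^2 + 13122·x^4 + 52488·x^6 + 118098·x^8)·Dx^3 + (108·x + 1620·x^3 + 8748·x^5 + 26244·x^7)·Dx^4 + (2 + 54·x^2 + 567·x^4 + 2916·x^6 + 6561·x^8)·Dx^5  (order 5).
h: a_k = 0, 0, -3/2, 0, 45/8, 0, -1323/80, …
ICs: h(0) = 0, h′(0) = 0, h′′(0) = -3, h′′′(0) = 0, h′′′′(0) = 135.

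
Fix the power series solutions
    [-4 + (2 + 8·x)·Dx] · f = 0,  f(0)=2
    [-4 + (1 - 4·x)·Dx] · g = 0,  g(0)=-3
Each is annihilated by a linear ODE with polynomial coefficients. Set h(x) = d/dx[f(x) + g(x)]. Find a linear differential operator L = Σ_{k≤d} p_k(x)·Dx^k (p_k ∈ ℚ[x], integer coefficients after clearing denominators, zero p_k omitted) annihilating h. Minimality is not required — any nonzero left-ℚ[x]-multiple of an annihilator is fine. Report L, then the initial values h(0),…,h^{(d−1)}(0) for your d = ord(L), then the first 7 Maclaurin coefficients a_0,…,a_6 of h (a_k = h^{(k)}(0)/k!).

f: a_k = 2, 4, -4, 8, -20, 56, -168, …
g: a_k = -3, -12, -48, -192, -768, -3072, -12288, …
h₀=f+g: left-lcm gives L₀, ord ≤ 2.
Derive L from L₀ (diff closure).
L = (-144 - 192·x) + (-42 - 432·x - 672·x^2)·Dx + (5 + 12·x - 80·x^2 - 192·x^3)·Dx^2  (order 2).
h: a_k = -8, -104, -552, -3152, -15080, -74736, -340368, …
ICs: h(0) = -8, h′(0) = -104.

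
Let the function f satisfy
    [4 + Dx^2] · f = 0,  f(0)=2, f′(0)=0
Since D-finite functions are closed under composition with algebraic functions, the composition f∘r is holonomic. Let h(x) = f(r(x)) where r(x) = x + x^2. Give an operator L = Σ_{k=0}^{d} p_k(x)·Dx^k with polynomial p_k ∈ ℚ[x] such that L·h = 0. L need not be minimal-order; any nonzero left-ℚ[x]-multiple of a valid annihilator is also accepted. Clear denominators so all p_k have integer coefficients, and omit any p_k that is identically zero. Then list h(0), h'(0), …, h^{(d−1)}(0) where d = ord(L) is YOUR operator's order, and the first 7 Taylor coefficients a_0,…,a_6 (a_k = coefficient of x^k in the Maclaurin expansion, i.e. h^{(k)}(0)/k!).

L = (4 + 24·x + 48·x^2 + 32·x^3) - 2·Dx + (1 + 2·x)·Dx^2  (order 2).
h: a_k = 2, 0, -4, -8, -8/3, 16/3, 352/45, …
ICs: h(0) = 2, h′(0) = 0.

f: a_k = 2, 0, -4, 0, 4/3, 0, -8/45, …
h₀=f(r): pull back L_f along r ⇒ L₀.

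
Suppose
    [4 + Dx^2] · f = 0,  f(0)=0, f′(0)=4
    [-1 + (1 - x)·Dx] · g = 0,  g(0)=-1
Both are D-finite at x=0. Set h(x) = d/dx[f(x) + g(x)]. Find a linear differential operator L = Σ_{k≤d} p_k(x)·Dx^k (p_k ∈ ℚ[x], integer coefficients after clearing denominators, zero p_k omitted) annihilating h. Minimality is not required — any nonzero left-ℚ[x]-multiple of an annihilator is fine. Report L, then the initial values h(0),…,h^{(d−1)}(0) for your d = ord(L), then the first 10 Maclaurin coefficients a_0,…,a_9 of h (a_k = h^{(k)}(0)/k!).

f: a_k = 0, 4, 0, -8/3, 0, 8/15, 0, -16/315, 0, 8/2835, …
g: a_k = -1, -1, -1, -1, -1, -1, -1, -1, -1, -1, …
Weyl lclm of L_f,L_g ⇒ L₀ (ord ≤ 3).
Derive L from L₀ (diff closure).
L = (64 - 32·x + 16·x^2) + (-20 + 36·x - 24·x^2 + 8·x^3)·Dx + (16 - 8·x + 4·x^2)·Dx^2 + (-5 + 9·x - 6·x^2 + 2·x^3)·Dx^3  (order 3).
h: a_k = 3, -2, -11, -4, -7/3, -6, -331/45, -8, -2827/315, -10, …
ICs: h(0) = 3, h′(0) = -2, h′′(0) = -22.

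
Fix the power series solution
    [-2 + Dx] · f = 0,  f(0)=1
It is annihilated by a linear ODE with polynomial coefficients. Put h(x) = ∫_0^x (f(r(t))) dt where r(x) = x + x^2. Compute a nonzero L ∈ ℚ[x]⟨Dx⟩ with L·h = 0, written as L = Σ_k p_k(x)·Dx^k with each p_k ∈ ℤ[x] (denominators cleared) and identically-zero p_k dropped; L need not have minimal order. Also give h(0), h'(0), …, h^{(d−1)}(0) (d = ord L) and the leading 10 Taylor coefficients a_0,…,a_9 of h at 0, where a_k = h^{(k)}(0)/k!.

f: a_k = 1, 2, 2, 4/3, 2/3, 4/15, 4/45, 8/315, 2/315, 4/2835, …
Change of var in L_f (x↦r) gives L₀.
Integrate: L := L₀·Dx.
L = (-2 - 4·x)·Dx + Dx^2  (order 2).
h: a_k = 0, 1, 1, 4/3, 4/3, 4/3, 52/45, 304/315, 232/315, 1528/2835, …
ICs: h(0) = 0, h′(0) = 1.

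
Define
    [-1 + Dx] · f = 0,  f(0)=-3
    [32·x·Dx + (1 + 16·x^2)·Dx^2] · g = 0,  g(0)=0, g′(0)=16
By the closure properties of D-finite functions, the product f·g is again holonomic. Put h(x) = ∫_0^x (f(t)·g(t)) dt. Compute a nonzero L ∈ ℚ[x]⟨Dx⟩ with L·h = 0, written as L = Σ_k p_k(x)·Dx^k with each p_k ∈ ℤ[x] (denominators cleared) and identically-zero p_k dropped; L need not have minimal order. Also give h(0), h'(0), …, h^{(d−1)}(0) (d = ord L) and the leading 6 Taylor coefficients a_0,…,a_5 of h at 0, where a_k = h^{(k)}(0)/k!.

L = (1 - 32·x + 16·x^2)·Dx + (-2 + 32·x - 32·x^2)·Dx^2 + (1 + 16·x^2)·Dx^3  (order 3).
h: a_k = 0, 0, -24, -16, 58, 248/5, …
ICs: h(0) = 0, h′(0) = 0, h′′(0) = -48.

f: a_k = -3, -3, -3/2, -1/2, -1/8, -1/40, …
g: a_k = 0, 16, 0, -256/3, 0, 4096/5, …
L₀ := L_f ⊗_s L_g (sym. prod.), ord ≤ 2.
Integrate: L := L₀·Dx.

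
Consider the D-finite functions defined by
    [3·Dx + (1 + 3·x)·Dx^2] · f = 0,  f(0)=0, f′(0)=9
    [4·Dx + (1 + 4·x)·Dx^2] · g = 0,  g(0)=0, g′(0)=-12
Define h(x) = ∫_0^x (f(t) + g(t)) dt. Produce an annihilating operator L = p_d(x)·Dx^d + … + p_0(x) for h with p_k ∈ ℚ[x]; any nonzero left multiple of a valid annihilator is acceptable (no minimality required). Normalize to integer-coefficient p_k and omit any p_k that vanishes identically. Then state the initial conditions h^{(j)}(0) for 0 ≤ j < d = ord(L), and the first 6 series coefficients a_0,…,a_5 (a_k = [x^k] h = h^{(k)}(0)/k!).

L = 24·Dx^2 + (14 + 48·x)·Dx^3 + (1 + 7·x + 12·x^2)·Dx^4  (order 4).
h: a_k = 0, 0, -3/2, 7/2, -37/4, 105/4, …
ICs: h(0) = 0, h′(0) = 0, h′′(0) = -3, h′′′(0) = 21.

f: a_k = 0, 9, -27/2, 27, -243/4, 729/5, …
g: a_k = 0, -12, 24, -64, 192, -3072/5, …
f+g: L₀ = lclm(L_f,L_g), ord ≤ 2+2.
h=∫h₀ ⇒ L = L₀·Dx.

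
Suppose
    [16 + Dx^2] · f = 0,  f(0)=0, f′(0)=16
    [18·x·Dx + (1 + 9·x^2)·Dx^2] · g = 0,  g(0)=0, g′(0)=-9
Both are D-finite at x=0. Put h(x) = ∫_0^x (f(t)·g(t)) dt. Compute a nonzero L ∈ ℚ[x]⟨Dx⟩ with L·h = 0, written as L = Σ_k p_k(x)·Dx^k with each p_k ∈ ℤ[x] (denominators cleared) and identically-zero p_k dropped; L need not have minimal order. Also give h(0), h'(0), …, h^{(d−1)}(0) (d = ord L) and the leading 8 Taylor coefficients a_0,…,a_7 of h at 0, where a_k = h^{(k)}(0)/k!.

L = (20800 + 494784·x^2 + 2923776·x^4 + 11943936·x^6 + 26873856·x^8)·Dx + (19584·x + 342144·x^3 + 2239488·x^5 + 6718464·x^7)·Dx^2 + (1700 + 42732·x^2 + 318816·x^4 + 1492992·x^6 + 3359232·x^8)·Dx^3 + (1224·x + 21384·x^3 + 139968·x^5 + 419904·x^7)·Dx^4 + (25 + 738·x^2 + 8505·x^4 + 46656·x^6 + 104976·x^8)·Dx^5  (order 5).
h: a_k = 0, 0, 0, -48, 0, 816/5, 0, -3792/7, …
ICs: h(0) = 0, h′(0) = 0, h′′(0) = 0, h′′′(0) = -288, h′′′′(0) = 0.

f: a_k = 0, 16, 0, -128/3, 0, 512/15, 0, -4096/315, …
g: a_k = 0, -9, 0, 27, 0, -729/5, 0, 6561/7, …
Product ⇒ symmetric product L₀, ord ≤ 4.
∫: right-multiply L₀ by Dx.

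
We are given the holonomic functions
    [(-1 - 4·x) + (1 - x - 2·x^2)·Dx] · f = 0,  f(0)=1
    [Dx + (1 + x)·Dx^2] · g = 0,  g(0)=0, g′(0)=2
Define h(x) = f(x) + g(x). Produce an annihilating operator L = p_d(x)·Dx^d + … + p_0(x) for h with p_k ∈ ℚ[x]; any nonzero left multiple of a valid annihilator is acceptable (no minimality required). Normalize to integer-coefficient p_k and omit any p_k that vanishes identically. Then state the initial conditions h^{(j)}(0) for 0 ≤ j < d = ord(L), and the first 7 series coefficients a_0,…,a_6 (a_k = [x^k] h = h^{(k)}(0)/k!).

f: a_k = 1, 1, 3, 5, 11, 21, 43, …
g: a_k = 0, 2, -1, 2/3, -1/2, 2/5, -1/3, …
L₀ := lclm(L_f,L_g); ord L₀ ≤ 1+2.
L = (42 + 144·x + 144·x^2 + 96·x^3)·Dx + (28 + 172·x + 312·x^2 + 328·x^3 + 160·x^4)·Dx^2 + (-7 - 14·x + 5·x^2 + 56·x^3 + 76·x^4 + 32·x^5)·Dx^3  (order 3).
h: a_k = 1, 3, 2, 17/3, 21/2, 107/5, 128/3, …
ICs: h(0) = 1, h′(0) = 3, h′′(0) = 4.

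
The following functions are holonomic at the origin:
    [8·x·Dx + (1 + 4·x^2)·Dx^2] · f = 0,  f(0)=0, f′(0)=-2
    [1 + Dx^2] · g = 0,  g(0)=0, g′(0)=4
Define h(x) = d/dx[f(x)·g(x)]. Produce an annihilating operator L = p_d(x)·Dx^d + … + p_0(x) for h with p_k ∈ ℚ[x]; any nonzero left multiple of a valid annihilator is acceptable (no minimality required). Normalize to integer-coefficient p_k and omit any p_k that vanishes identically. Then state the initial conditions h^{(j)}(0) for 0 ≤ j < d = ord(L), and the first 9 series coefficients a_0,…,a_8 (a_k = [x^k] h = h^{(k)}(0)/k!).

L = (3893 + 34584·x^2 + 286832·x^4 + 57600·x^6 + 768·x^8 - 10240·x^10 + 4096·x^12) + (2192·x + 44864·x^3 + 156160·x^5 + 51200·x^7 + 20480·x^9 + 16384·x^11)·Dx + (3978 + 36208·x^2 + 296160·x^4 + 76288·x^6 + 9728·x^8 - 4096·x^10 + 8192·x^12)·Dx^2 + (2192·x + 44864·x^3 + 156160·x^5 + 51200·x^7 + 20480·x^9 + 16384·x^11)·Dx^3 + (85 + 1624·x^2 + 9328·x^4 + 18688·x^6 + 8960·x^8 + 6144·x^10 + 4096·x^12)·Dx^4  (order 4).
h: a_k = 0, -16, 0, 48, 0, -494/3, 0, 620, 0, …
ICs: h(0) = 0, h′(0) = -16, h′′(0) = 0, h′′′(0) = 288.

f: a_k = 0, -2, 0, 8/3, 0, -32/5, 0, 128/7, 0, …
g: a_k = 0, 4, 0, -2/3, 0, 1/30, 0, -1/1260, 0, …
Sym-product of L_f,L_g gives L₀ (≤ ord 4).
h₀' ⇒ L via d/dx closure of L₀.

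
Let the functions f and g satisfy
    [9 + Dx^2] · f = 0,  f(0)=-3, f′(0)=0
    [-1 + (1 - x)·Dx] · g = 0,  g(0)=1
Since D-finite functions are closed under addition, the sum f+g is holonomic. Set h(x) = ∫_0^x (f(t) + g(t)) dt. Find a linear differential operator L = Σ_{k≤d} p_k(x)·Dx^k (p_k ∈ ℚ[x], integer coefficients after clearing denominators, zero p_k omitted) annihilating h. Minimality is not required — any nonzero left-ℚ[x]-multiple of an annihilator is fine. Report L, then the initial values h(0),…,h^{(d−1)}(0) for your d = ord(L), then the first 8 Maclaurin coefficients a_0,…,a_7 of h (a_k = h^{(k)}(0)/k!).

L = (-135 + 162·x - 81·x^2)·Dx + (99 - 261·x + 243·x^2 - 81·x^3)·Dx^2 + (-15 + 18·x - 9·x^2)·Dx^3 + (11 - 29·x + 27·x^2 - 9·x^3)·Dx^4  (order 4).
h: a_k = 0, -2, 1/2, 29/6, 1/4, -73/40, 1/6, 323/560, …
ICs: h(0) = 0, h′(0) = -2, h′′(0) = 1, h′′′(0) = 29.

f: a_k = -3, 0, 27/2, 0, -81/8, 0, 243/80, 0, …
g: a_k = 1, 1, 1, 1, 1, 1, 1, 1, …
L₀ := lclm(L_f,L_g); ord L₀ ≤ 2+1.
h=∫h₀ ⇒ L = L₀·Dx.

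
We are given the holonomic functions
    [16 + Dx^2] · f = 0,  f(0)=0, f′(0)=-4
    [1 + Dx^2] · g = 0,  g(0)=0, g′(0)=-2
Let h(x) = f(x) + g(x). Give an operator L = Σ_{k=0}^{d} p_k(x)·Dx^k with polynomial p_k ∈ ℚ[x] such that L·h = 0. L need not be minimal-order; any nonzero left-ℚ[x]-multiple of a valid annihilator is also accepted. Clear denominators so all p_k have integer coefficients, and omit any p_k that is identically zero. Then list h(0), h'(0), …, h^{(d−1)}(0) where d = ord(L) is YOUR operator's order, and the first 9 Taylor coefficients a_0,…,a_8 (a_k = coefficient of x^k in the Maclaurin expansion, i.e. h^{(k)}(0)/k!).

f: a_k = 0, -4, 0, 32/3, 0, -128/15, 0, 1024/315, 0, …
g: a_k = 0, -2, 0, 1/3, 0, -1/60, 0, 1/2520, 0, …
f+g: L₀ = lclm(L_f,L_g), ord ≤ 2+2.
L = 16 + 17·Dx^2 + Dx^4  (order 4).
h: a_k = 0, -6, 0, 11, 0, -171/20, 0, 2731/840, 0, …
ICs: h(0) = 0, h′(0) = -6, h′′(0) = 0, h′′′(0) = 66.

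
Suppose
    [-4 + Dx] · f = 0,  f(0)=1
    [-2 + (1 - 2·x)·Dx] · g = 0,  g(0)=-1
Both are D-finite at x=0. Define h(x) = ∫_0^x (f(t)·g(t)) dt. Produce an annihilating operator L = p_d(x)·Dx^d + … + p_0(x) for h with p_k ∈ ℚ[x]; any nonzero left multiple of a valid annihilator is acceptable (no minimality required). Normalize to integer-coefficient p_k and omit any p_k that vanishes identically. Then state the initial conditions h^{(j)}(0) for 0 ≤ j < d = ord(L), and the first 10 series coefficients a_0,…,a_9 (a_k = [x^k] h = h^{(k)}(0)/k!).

f: a_k = 1, 4, 8, 32/3, 32/3, 128/15, 256/45, 1024/315, 512/315, 2048/2835, …
g: a_k = -1, -2, -4, -8, -16, -32, -64, -128, -256, -512, …
h₀=f·g: eliminate ⇒ L₀, order ≤ 1·1.
h=∫h₀ ⇒ L = L₀·Dx.
L = (6 - 8·x)·Dx + (-1 + 2·x)·Dx^2  (order 2).
h: a_k = 0, -1, -3, -20/3, -38/3, -112/5, -1744/45, -21184/315, -2480/21, -595712/2835, …
ICs: h(0) = 0, h′(0) = -1.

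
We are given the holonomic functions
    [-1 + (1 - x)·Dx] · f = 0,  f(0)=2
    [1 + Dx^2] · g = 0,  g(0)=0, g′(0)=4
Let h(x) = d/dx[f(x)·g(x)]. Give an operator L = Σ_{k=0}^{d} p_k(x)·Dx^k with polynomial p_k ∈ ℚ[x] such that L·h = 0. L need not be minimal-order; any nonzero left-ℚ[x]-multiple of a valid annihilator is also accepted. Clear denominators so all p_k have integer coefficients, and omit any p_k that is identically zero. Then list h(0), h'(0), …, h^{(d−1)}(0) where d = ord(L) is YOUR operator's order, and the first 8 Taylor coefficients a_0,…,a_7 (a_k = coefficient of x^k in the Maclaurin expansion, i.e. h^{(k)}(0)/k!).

f: a_k = 2, 2, 2, 2, 2, 2, 2, 2, …
g: a_k = 0, 4, 0, -2/3, 0, 1/30, 0, -1/1260, …
h₀=f·g: eliminate ⇒ L₀, order ≤ 1·2.
h₀' ⇒ L via d/dx closure of L₀.
L = (-1 - 2·x + x^2) + (-2 + 2·x)·Dx + (1 - 2·x + x^2)·Dx^2  (order 2).
h: a_k = 8, 16, 20, 80/3, 101/3, 202/5, 4241/90, 16964/315, …
ICs: h(0) = 8, h′(0) = 16.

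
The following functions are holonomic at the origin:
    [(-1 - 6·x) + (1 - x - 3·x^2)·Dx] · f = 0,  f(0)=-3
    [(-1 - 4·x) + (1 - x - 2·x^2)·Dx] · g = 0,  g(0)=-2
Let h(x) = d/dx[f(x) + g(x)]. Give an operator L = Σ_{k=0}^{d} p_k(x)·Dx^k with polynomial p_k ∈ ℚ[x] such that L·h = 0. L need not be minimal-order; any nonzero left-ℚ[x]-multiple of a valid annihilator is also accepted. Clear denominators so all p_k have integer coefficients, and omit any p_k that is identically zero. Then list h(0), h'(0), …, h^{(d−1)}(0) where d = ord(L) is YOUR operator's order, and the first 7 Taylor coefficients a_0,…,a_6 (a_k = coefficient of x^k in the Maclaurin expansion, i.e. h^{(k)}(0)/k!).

L = (-6 - 264·x - 360·x^2 - 1176·x^3 - 2406·x^4 - 3600·x^5 + 1296·x^6) + (6 + 54·x + 114·x^2 + 96·x^3 + 27·x^4 - 2334·x^5 - 1872·x^6 + 864·x^7)·Dx + (-1 + 2·x - 11·x^2 - 18·x^3 + 158·x^4 + 61·x^5 - 377·x^6 - 168·x^7 + 108·x^8)·Dx^2  (order 2).
h: a_k = -5, -36, -93, -316, -810, -2262, -5747, …
ICs: h(0) = -5, h′(0) = -36.

f: a_k = -3, -3, -12, -21, -57, -120, -291, …
g: a_k = -2, -2, -6, -10, -22, -42, -86, …
f+g: L₀ = lclm(L_f,L_g), ord ≤ 1+1.
Derive L from L₀ (diff closure).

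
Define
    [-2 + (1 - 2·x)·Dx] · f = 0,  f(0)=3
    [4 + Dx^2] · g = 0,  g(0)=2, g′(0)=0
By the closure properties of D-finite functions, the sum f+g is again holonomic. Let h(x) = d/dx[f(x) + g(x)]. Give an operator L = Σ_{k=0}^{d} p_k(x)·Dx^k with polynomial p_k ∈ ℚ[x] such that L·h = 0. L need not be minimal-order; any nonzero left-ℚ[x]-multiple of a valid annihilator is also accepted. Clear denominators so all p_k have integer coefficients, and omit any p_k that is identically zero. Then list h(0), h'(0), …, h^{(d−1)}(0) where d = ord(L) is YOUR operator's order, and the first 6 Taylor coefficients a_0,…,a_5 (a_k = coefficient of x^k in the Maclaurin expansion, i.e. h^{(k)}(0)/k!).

L = (208 - 64·x + 64·x^2) + (-28 + 72·x - 48·x^2 + 32·x^3)·Dx + (52 - 16·x + 16·x^2)·Dx^2 + (-7 + 18·x - 12·x^2 + 8·x^3)·Dx^3  (order 3).
h: a_k = 6, 16, 72, 592/3, 480, 17264/15, …
ICs: h(0) = 6, h′(0) = 16, h′′(0) = 144.

f: a_k = 3, 6, 12, 24, 48, 96, …
g: a_k = 2, 0, -4, 0, 4/3, 0, …
f+g: L₀ = lclm(L_f,L_g), ord ≤ 1+2.
h₀' ⇒ L via d/dx closure of L₀.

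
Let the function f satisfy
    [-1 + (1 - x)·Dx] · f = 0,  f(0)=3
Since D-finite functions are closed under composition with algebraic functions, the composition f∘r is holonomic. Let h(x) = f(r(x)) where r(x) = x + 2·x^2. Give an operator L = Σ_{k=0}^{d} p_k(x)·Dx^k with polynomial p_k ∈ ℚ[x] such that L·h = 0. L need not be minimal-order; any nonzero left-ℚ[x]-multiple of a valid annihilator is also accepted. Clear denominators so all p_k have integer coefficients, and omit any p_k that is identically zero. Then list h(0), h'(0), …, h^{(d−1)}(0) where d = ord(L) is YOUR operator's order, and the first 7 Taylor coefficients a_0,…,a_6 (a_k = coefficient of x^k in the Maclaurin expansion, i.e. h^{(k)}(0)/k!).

L = (1 + 4·x) + (-1 + x + 2·x^2)·Dx  (order 1).
h: a_k = 3, 3, 9, 15, 33, 63, 129, …
ICs: h(0) = 3.

f: a_k = 3, 3, 3, 3, 3, 3, 3, …
h₀=f(r): pull back L_f along r ⇒ L₀.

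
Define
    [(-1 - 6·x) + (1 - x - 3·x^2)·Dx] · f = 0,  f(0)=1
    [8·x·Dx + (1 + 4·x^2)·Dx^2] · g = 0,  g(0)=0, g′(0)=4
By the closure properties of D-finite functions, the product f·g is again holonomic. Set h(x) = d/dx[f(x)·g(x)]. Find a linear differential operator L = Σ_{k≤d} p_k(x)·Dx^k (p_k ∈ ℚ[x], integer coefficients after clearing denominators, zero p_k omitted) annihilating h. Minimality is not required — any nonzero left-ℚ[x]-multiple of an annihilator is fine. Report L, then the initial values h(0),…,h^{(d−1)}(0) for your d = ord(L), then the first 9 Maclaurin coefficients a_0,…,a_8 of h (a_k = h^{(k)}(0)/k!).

L = (22 + 1032·x^2 + 1152·x^3 + 5184·x^4) + (13 + 86·x + 132·x^2 + 600·x^3 + 1152·x^4 + 3456·x^5)·Dx + (-3 - x - 35·x^2 + 44·x^3 + 16·x^4 + 192·x^5 + 432·x^6)·Dx^2  (order 2).
h: a_k = 4, 8, 32, 272/3, 1012/3, 4064/5, 31636/15, 594464/105, 543488/35, …
ICs: h(0) = 4, h′(0) = 8.

f: a_k = 1, 1, 4, 7, 19, 40, 97, 217, 508, …
g: a_k = 0, 4, 0, -16/3, 0, 64/5, 0, -256/7, 0, …
Sym-product of L_f,L_g gives L₀ (≤ ord 2).
Differentiate: ansatz ord ≤ ord L₀ ⇒ L.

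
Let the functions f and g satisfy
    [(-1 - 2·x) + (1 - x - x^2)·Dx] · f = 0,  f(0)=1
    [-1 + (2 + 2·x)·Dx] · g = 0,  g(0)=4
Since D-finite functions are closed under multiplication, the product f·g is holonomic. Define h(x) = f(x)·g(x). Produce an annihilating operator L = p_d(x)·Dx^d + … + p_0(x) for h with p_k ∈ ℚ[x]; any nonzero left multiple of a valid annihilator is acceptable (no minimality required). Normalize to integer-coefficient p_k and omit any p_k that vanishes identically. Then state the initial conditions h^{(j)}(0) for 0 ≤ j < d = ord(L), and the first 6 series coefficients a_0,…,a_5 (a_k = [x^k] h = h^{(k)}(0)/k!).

L = (3 + 5·x + 3·x^2) + (-2 + 4·x^2 + 2·x^3)·Dx  (order 1).
h: a_k = 4, 6, 19/2, 63/4, 803/32, 2621/64, …
ICs: h(0) = 4.

f: a_k = 1, 1, 2, 3, 5, 8, …
g: a_k = 4, 2, -1/2, 1/4, -5/32, 7/64, …
f·g: L₀ = L_f ⊗_s L_g, ord ≤ 1·1.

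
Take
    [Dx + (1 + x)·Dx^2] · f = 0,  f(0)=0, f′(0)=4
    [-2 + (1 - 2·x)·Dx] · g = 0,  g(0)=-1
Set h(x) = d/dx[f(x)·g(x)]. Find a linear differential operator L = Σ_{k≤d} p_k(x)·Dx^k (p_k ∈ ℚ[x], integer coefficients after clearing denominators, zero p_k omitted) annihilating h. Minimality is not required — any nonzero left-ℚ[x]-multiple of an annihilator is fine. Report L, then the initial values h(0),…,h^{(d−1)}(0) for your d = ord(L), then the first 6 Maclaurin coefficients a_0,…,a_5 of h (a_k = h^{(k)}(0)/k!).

f: a_k = 0, 4, -2, 4/3, -1, 4/5, …
g: a_k = -1, -2, -4, -8, -16, -32, …
L₀ := L_f ⊗_s L_g (sym. prod.), ord ≤ 2.
h₀' ⇒ L via d/dx closure of L₀.
L = 8 + (4 + 10·x)·Dx + (-1 + x + 2·x^2)·Dx^2  (order 2).
h: a_k = -4, -12, -40, -308/3, -782/3, -3108/5, …
ICs: h(0) = -4, h′(0) = -12.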